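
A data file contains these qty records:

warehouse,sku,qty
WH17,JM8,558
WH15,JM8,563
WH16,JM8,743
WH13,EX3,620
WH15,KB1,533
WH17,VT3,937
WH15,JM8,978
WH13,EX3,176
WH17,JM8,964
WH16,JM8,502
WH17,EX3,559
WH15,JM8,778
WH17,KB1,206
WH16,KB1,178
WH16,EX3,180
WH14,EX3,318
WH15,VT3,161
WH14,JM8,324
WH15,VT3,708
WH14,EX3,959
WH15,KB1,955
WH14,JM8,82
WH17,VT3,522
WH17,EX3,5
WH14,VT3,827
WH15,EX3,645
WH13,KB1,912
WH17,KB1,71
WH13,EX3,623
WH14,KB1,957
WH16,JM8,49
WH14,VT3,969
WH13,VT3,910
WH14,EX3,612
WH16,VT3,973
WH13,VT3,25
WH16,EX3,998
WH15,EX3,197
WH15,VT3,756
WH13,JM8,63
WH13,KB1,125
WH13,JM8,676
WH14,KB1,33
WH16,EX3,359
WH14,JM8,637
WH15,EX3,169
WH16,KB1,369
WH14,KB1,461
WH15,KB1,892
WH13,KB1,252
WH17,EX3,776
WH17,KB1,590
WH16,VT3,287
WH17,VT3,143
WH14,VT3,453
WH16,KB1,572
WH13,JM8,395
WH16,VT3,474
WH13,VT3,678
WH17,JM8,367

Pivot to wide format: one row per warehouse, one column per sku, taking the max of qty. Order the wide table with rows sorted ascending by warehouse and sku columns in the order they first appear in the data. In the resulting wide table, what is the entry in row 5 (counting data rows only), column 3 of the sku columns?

With rows sorted ascending by warehouse, row 5 is warehouse=WH17. sku columns in first-appearance order: JM8, EX3, KB1, VT3; column 3 is KB1.
Long rows with warehouse=WH17, sku=KB1: max(206, 71, 590) = 590.

590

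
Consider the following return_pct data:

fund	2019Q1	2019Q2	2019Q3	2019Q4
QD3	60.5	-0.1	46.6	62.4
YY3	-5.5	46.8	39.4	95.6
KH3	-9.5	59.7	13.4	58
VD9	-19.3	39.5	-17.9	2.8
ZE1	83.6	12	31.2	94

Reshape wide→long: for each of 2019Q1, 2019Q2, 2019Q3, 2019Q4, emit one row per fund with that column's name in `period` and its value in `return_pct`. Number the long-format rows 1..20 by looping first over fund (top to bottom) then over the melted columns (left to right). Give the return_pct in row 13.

20 rows total (5 × 4). Row 13: index ⌊(13-1)/4⌋ = 3 into fund → VD9; (13-1) mod 4 = 0 into the melted columns → 2019Q1.
So row 13 is (VD9, 2019Q1, -19.3); return_pct = -19.3.

-19.3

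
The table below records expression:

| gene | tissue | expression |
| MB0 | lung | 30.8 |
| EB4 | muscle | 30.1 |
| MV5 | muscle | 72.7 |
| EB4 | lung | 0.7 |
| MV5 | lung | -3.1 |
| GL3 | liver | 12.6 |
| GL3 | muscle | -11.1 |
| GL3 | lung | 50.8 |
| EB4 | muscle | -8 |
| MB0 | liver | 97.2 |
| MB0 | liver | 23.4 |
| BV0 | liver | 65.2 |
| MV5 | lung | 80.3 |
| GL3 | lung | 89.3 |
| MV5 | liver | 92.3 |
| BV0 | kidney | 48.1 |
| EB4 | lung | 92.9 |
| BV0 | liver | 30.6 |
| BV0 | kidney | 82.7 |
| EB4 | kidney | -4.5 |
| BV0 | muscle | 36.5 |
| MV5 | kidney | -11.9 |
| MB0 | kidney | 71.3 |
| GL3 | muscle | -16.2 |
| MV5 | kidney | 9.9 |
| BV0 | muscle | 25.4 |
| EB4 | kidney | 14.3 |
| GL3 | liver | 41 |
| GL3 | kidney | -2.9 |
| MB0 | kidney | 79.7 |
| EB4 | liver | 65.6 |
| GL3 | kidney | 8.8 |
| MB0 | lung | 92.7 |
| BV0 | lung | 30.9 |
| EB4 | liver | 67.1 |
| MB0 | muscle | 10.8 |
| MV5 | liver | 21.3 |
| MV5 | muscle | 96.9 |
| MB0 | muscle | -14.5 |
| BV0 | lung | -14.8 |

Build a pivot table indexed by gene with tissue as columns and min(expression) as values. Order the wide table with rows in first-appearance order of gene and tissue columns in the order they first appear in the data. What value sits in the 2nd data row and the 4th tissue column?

With rows in first-appearance order of gene, row 2 is gene=EB4. tissue columns in first-appearance order: lung, muscle, liver, kidney; column 4 is kidney.
Long rows with gene=EB4, tissue=kidney: min(-4.5, 14.3) = -4.5.

-4.5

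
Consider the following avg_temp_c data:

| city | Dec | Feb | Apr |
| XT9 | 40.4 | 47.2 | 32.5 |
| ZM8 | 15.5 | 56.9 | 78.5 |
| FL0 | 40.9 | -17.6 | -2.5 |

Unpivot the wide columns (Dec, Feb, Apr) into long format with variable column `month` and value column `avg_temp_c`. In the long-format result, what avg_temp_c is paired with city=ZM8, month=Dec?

15.5

Unpivoting turns each (city, wide-column) pair into one long row.
The wide cell at row ZM8, column Dec holds 15.5, so the long row (ZM8, Dec) has avg_temp_c=15.5.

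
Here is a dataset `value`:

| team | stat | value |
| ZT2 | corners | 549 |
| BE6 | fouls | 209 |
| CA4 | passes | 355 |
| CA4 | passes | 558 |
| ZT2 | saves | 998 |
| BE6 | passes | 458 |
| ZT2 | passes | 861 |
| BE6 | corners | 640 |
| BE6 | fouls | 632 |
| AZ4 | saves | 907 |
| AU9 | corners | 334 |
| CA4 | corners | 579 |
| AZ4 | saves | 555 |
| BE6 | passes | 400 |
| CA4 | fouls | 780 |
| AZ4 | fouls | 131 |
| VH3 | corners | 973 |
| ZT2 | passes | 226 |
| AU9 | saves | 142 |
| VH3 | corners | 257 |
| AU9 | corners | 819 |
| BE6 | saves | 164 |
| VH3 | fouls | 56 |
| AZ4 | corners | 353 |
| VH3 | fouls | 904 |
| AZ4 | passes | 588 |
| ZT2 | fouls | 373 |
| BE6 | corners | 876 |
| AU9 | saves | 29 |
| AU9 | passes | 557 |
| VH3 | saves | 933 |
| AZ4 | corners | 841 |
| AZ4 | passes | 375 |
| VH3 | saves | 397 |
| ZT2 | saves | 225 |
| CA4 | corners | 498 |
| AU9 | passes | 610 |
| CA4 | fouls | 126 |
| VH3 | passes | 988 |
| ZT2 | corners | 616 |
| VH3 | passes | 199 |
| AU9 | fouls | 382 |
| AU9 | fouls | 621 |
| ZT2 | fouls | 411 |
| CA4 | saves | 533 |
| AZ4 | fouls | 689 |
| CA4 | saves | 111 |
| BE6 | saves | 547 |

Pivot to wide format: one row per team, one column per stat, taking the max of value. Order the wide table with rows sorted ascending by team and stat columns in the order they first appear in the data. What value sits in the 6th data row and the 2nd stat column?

411

With rows sorted ascending by team, row 6 is team=ZT2. stat columns in first-appearance order: corners, fouls, passes, saves; column 2 is fouls.
Long rows with team=ZT2, stat=fouls: max(373, 411) = 411.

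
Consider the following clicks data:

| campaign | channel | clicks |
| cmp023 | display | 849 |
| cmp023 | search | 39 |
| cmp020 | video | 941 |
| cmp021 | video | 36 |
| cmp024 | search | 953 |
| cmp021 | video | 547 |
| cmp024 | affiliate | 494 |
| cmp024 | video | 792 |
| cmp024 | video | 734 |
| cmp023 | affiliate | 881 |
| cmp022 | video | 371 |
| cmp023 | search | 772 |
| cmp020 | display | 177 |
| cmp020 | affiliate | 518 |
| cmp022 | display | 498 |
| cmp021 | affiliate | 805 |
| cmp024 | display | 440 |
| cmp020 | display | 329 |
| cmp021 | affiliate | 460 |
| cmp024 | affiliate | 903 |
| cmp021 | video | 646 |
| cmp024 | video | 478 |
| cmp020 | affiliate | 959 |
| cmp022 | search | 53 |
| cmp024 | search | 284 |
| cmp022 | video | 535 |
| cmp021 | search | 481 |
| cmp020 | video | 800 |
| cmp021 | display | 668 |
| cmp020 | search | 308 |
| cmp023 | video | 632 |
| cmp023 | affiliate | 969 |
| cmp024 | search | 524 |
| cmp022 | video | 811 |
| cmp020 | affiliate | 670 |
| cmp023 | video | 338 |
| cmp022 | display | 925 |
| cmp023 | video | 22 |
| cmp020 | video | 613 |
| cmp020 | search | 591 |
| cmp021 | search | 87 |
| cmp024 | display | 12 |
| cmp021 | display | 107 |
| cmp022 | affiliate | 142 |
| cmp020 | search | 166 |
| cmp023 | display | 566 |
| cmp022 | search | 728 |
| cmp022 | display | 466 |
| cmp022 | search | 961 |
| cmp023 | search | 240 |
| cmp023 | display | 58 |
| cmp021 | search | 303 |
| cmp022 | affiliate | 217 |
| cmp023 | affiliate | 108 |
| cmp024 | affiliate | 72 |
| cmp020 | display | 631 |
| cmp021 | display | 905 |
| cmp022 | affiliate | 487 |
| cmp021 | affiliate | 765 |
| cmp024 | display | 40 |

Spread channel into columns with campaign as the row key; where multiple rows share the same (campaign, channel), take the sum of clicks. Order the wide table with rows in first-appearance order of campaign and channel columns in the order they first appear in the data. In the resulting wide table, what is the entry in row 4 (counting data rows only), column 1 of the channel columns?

With rows in first-appearance order of campaign, row 4 is campaign=cmp024. channel columns in first-appearance order: display, search, video, affiliate; column 1 is display.
Long rows with campaign=cmp024, channel=display: 440 + 12 + 40 = 492.

492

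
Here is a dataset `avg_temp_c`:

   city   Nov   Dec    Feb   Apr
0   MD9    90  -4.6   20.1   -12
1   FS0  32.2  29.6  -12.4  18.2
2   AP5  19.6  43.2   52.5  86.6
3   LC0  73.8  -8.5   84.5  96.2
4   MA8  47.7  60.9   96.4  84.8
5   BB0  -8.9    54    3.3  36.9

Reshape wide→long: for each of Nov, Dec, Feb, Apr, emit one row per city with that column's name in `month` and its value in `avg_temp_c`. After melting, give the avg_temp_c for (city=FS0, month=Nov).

Unpivoting turns each (city, wide-column) pair into one long row.
The wide cell at row FS0, column Nov holds 32.2, so the long row (FS0, Nov) has avg_temp_c=32.2.

32.2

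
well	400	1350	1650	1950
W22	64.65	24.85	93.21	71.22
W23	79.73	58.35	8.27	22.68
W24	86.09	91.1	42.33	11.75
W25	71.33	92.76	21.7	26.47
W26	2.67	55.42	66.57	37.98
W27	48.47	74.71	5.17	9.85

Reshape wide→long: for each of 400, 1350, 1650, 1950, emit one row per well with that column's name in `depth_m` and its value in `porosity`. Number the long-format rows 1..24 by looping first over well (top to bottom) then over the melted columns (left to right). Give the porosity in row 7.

24 rows total (6 × 4). Row 7: index ⌊(7-1)/4⌋ = 1 into well → W23; (7-1) mod 4 = 2 into the melted columns → 1650.
So row 7 is (W23, 1650, 8.27); porosity = 8.27.

8.27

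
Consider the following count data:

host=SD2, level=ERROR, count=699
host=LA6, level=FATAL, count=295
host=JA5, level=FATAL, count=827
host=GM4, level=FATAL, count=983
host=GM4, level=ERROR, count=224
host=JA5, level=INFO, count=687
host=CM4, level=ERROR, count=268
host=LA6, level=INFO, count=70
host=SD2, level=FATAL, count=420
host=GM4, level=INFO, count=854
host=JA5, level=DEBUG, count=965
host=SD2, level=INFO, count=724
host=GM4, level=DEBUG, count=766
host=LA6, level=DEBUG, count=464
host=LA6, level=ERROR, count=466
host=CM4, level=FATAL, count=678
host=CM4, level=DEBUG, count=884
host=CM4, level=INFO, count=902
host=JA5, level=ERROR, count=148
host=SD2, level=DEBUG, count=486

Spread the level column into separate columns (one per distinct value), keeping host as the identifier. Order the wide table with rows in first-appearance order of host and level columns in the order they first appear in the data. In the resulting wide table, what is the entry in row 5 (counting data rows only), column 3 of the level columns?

With rows in first-appearance order of host, row 5 is host=CM4. level columns in first-appearance order: ERROR, FATAL, INFO, DEBUG; column 3 is INFO.
Long rows with host=CM4, level=INFO: count = 902.

902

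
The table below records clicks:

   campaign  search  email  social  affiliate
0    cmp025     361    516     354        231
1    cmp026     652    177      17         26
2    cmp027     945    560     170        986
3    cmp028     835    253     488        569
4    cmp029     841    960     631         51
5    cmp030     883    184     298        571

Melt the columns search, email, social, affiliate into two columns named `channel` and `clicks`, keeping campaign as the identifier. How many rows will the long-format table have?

24

6 campaign values × 4 melted columns = 24 rows.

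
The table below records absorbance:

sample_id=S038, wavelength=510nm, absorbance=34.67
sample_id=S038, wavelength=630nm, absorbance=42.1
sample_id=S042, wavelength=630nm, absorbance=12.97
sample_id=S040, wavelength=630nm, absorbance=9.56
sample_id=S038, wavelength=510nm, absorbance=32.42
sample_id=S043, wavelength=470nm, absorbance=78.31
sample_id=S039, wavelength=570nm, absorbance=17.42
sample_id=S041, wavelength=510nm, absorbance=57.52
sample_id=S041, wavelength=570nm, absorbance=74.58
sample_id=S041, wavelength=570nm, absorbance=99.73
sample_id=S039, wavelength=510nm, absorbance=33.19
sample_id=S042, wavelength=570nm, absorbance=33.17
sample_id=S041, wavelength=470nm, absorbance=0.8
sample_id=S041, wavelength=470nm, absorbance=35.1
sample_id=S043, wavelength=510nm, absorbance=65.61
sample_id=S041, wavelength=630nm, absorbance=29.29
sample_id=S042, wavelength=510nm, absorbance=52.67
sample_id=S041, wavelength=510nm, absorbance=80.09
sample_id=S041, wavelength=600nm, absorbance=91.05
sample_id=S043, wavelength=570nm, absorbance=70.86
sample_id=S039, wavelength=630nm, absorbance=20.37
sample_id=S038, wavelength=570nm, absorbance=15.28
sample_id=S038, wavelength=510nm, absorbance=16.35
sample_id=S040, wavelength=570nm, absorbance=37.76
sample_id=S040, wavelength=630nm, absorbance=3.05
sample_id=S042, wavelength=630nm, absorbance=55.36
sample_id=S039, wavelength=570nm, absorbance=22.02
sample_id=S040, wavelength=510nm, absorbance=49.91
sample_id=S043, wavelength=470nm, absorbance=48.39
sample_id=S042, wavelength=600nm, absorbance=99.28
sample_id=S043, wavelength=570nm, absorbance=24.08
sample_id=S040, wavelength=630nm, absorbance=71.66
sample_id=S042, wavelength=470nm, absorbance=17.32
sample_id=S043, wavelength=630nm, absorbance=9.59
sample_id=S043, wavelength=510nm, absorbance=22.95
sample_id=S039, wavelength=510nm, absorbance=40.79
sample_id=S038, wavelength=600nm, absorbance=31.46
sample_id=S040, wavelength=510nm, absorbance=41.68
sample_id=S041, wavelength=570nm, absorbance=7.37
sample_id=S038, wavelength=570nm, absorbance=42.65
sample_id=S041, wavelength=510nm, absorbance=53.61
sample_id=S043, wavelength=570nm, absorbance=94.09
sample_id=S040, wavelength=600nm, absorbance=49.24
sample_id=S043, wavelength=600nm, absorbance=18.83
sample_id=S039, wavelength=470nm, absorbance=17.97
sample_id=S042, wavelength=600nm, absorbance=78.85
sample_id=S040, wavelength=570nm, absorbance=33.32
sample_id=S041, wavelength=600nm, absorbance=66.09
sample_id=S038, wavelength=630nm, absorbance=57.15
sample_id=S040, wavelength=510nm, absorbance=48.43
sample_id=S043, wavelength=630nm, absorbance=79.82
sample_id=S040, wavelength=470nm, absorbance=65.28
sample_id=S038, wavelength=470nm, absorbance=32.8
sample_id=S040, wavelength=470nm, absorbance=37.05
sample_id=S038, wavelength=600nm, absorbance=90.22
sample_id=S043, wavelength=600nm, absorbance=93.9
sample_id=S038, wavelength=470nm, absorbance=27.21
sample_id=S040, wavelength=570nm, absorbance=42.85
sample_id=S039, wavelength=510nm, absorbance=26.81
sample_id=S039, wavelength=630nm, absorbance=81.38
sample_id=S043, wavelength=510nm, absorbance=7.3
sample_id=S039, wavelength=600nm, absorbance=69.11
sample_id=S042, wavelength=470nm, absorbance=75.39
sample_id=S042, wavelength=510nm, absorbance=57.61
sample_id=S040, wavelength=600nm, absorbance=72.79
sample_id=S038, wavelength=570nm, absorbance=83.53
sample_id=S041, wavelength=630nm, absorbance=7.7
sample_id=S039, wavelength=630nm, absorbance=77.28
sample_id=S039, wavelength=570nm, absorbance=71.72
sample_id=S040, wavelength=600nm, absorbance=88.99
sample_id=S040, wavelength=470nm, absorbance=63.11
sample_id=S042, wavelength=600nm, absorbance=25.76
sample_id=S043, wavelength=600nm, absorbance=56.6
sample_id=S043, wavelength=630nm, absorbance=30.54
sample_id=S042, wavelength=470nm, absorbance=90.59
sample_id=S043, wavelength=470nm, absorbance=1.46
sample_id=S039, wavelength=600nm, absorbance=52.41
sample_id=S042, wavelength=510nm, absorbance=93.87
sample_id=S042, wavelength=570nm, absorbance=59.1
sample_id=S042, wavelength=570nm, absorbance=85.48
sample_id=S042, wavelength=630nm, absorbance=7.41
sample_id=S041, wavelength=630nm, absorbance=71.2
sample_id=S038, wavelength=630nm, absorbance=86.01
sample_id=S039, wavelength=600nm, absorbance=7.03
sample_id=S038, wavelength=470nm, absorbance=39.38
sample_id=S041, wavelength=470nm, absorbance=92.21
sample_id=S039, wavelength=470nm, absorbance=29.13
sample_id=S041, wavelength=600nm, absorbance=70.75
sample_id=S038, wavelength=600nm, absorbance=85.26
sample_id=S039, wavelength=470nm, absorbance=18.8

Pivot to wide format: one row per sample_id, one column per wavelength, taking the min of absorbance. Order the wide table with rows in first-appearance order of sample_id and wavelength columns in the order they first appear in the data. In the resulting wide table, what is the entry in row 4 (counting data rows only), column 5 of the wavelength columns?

18.83

With rows in first-appearance order of sample_id, row 4 is sample_id=S043. wavelength columns in first-appearance order: 510nm, 630nm, 470nm, 570nm, 600nm; column 5 is 600nm.
Long rows with sample_id=S043, wavelength=600nm: min(18.83, 93.9, 56.6) = 18.83.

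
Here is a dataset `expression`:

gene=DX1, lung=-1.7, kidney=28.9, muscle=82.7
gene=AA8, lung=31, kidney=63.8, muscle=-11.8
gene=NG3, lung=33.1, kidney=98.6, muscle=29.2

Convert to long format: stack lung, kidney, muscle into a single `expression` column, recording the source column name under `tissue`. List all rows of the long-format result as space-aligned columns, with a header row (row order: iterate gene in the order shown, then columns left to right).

gene  tissue  expression
DX1   lung    -1.7      
DX1   kidney  28.9      
DX1   muscle  82.7      
AA8   lung    31        
AA8   kidney  63.8      
AA8   muscle  -11.8     
NG3   lung    33.1      
NG3   kidney  98.6      
NG3   muscle  29.2      

Each (gene, column) pair becomes one row: 3 × 3 = 9 rows.
For example, (DX1, lung) → expression=-1.7.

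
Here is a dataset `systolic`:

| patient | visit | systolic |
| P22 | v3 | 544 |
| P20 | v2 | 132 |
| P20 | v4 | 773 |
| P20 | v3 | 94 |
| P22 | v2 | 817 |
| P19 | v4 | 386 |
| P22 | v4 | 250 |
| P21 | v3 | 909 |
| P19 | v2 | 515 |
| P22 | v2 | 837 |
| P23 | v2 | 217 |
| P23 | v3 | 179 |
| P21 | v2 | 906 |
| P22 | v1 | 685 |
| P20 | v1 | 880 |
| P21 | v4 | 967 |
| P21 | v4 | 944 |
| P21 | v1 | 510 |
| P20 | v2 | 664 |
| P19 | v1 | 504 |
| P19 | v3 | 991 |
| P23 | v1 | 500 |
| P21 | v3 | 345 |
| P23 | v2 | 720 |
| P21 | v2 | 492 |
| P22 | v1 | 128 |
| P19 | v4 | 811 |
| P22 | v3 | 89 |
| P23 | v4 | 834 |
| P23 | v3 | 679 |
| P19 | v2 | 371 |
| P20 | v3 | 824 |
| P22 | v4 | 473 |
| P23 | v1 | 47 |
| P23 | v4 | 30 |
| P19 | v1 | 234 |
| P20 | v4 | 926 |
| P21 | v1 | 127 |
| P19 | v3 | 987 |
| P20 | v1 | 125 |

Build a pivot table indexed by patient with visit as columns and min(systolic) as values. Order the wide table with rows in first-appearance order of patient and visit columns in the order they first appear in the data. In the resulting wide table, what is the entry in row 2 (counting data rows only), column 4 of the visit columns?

125

With rows in first-appearance order of patient, row 2 is patient=P20. visit columns in first-appearance order: v3, v2, v4, v1; column 4 is v1.
Long rows with patient=P20, visit=v1: min(880, 125) = 125.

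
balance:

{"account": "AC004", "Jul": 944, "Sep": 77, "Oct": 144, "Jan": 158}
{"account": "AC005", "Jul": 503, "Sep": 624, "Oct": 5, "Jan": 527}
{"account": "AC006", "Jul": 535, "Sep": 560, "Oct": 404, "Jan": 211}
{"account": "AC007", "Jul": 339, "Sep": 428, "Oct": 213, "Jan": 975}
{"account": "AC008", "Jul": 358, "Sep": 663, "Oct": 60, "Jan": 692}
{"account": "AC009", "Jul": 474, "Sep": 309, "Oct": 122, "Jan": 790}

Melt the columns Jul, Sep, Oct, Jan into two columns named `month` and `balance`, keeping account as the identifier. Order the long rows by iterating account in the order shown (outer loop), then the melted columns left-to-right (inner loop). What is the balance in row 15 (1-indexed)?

213

24 rows total (6 × 4). Row 15: index ⌊(15-1)/4⌋ = 3 into account → AC007; (15-1) mod 4 = 2 into the melted columns → Oct.
So row 15 is (AC007, Oct, 213); balance = 213.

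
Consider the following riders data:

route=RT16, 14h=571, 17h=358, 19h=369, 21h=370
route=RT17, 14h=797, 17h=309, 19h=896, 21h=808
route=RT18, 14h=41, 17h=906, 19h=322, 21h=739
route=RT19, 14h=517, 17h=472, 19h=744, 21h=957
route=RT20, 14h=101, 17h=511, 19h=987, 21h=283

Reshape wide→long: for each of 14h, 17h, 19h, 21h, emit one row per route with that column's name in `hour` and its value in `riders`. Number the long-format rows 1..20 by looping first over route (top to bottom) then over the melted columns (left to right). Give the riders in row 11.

20 rows total (5 × 4). Row 11: index ⌊(11-1)/4⌋ = 2 into route → RT18; (11-1) mod 4 = 2 into the melted columns → 19h.
So row 11 is (RT18, 19h, 322); riders = 322.

322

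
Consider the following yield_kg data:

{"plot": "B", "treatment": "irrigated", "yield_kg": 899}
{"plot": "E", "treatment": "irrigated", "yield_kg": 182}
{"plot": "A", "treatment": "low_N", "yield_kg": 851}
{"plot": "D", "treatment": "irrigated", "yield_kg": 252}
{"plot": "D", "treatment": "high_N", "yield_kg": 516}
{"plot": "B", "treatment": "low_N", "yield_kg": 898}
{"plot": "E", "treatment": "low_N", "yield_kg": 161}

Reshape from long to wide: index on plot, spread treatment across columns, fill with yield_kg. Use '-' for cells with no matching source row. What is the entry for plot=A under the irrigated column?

-

No long-format row has plot=A and treatment=irrigated, so the cell is -.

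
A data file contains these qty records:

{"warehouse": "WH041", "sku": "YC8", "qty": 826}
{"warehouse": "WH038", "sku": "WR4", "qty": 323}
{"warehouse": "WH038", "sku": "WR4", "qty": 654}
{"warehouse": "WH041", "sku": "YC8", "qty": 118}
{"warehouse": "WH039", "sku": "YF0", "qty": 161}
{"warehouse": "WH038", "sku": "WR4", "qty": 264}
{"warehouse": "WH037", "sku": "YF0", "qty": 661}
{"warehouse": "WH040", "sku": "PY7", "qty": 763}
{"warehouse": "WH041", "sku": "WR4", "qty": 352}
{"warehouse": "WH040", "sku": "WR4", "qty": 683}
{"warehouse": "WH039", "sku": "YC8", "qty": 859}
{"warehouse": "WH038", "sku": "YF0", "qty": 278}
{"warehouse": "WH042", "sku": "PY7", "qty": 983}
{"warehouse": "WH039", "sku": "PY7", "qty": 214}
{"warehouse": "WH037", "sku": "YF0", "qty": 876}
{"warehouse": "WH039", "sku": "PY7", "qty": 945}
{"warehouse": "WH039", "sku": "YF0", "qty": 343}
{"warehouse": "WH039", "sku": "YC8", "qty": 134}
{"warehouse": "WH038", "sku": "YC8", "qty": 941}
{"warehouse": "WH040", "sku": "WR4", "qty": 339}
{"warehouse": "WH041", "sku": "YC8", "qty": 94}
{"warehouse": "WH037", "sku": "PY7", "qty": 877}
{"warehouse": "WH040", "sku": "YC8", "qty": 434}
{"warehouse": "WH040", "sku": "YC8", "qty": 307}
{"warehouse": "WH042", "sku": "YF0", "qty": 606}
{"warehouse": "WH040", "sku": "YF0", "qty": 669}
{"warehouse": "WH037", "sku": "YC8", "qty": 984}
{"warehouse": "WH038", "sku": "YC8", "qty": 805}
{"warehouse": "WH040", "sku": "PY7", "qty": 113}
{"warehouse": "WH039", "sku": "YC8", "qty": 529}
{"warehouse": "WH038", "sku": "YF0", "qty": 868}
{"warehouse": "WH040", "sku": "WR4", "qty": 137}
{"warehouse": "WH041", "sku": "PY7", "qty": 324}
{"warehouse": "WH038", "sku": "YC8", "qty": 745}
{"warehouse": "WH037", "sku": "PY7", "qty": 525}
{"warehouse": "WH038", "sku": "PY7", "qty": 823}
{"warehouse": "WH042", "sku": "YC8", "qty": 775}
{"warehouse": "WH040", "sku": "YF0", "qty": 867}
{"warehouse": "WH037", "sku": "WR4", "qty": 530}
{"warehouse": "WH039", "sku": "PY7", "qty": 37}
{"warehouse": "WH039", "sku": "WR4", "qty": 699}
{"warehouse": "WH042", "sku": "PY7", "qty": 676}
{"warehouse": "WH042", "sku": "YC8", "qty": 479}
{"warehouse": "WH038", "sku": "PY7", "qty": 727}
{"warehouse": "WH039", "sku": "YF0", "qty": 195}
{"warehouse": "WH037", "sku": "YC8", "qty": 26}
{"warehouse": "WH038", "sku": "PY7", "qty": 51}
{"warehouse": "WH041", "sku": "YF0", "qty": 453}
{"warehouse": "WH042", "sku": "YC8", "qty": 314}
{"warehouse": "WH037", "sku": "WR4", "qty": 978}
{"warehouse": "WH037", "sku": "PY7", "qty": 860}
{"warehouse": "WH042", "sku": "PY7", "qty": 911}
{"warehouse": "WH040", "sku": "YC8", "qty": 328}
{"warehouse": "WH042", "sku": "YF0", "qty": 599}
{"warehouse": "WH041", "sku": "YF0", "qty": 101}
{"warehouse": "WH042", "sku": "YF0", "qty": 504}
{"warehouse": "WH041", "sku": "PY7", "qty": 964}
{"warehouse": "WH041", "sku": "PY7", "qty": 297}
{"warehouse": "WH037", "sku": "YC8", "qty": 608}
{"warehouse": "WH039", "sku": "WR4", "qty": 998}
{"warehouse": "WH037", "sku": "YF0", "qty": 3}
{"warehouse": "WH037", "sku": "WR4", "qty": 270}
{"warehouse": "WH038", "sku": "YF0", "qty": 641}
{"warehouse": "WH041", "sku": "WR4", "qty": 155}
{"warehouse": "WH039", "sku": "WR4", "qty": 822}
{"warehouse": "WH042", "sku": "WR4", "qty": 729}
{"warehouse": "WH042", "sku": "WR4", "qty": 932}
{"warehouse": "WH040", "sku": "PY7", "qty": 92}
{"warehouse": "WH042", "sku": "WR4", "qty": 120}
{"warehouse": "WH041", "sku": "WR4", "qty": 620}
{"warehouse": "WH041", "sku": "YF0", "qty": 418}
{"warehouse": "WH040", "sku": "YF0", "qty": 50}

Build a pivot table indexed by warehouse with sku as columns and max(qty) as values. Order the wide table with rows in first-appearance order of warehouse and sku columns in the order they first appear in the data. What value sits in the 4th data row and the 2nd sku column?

978

With rows in first-appearance order of warehouse, row 4 is warehouse=WH037. sku columns in first-appearance order: YC8, WR4, YF0, PY7; column 2 is WR4.
Long rows with warehouse=WH037, sku=WR4: max(530, 978, 270) = 978.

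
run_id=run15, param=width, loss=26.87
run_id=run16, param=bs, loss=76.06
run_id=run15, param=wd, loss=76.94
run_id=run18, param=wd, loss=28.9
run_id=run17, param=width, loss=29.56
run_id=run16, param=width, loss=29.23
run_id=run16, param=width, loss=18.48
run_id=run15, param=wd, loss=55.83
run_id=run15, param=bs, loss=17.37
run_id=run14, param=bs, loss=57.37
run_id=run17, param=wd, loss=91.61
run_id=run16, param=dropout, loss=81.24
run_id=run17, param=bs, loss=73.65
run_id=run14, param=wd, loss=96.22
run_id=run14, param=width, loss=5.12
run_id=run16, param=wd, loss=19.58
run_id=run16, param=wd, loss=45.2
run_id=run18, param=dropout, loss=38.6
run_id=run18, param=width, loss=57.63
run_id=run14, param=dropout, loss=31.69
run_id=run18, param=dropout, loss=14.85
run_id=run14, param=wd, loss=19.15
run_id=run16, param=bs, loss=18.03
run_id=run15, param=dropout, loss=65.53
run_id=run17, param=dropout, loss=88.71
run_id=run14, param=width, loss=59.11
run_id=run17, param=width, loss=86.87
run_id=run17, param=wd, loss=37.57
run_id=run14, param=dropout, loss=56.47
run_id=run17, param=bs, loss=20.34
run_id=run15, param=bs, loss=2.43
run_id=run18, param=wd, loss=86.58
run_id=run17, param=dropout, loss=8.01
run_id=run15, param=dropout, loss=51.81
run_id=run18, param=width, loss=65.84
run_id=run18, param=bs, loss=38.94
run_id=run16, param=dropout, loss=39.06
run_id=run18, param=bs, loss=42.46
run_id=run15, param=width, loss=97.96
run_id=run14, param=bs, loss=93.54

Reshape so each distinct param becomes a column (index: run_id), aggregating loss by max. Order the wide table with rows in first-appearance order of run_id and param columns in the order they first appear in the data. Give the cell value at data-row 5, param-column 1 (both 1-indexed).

59.11

With rows in first-appearance order of run_id, row 5 is run_id=run14. param columns in first-appearance order: width, bs, wd, dropout; column 1 is width.
Long rows with run_id=run14, param=width: max(5.12, 59.11) = 59.11.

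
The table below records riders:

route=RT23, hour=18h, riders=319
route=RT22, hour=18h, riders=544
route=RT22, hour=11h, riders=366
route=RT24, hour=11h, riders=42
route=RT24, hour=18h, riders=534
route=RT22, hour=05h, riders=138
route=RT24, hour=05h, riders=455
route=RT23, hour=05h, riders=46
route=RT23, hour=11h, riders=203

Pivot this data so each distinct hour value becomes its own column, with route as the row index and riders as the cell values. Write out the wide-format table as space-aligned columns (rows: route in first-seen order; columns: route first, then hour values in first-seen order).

Columns: route plus the 3 distinct hour values (18h, 11h, 05h).
For example, row RT23 column 18h takes riders=319 from the long row (RT23, 18h).

route  18h  11h  05h
RT23   319  203  46 
RT22   544  366  138
RT24   534  42   455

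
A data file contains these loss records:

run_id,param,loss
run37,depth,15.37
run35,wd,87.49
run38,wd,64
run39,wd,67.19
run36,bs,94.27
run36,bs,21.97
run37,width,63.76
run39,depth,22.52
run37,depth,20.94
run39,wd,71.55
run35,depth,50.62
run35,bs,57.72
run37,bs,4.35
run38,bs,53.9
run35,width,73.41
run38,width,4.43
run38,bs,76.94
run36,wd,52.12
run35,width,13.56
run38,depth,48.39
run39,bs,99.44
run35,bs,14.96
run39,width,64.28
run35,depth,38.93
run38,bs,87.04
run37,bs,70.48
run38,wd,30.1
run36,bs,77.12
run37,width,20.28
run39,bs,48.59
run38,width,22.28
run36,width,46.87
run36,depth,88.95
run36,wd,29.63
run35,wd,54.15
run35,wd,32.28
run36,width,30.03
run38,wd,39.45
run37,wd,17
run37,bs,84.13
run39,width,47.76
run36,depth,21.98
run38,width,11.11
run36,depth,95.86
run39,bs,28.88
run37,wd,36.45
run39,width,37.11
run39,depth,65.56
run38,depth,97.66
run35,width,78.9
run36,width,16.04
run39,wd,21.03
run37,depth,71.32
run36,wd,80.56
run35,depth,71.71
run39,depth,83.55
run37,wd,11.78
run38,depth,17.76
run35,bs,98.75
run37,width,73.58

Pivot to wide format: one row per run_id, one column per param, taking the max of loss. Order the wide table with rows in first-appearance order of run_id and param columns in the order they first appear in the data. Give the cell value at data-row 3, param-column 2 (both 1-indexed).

With rows in first-appearance order of run_id, row 3 is run_id=run38. param columns in first-appearance order: depth, wd, bs, width; column 2 is wd.
Long rows with run_id=run38, param=wd: max(64, 30.1, 39.45) = 64.

64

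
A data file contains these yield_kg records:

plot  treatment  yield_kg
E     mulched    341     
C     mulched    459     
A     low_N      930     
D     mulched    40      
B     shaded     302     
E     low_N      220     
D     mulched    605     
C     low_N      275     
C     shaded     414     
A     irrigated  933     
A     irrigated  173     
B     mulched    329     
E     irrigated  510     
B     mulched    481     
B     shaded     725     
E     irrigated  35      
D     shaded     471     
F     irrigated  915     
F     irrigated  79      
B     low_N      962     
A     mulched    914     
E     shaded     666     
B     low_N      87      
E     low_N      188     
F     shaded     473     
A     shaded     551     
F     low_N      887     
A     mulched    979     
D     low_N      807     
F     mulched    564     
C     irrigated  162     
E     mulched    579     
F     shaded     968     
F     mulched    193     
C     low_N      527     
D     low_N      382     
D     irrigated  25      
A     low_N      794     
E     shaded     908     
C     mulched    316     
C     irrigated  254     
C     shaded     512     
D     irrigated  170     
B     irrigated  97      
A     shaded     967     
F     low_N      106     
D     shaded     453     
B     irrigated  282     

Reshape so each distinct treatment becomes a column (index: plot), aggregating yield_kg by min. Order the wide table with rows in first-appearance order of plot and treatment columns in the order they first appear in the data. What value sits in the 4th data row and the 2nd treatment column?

With rows in first-appearance order of plot, row 4 is plot=D. treatment columns in first-appearance order: mulched, low_N, shaded, irrigated; column 2 is low_N.
Long rows with plot=D, treatment=low_N: min(807, 382) = 382.

382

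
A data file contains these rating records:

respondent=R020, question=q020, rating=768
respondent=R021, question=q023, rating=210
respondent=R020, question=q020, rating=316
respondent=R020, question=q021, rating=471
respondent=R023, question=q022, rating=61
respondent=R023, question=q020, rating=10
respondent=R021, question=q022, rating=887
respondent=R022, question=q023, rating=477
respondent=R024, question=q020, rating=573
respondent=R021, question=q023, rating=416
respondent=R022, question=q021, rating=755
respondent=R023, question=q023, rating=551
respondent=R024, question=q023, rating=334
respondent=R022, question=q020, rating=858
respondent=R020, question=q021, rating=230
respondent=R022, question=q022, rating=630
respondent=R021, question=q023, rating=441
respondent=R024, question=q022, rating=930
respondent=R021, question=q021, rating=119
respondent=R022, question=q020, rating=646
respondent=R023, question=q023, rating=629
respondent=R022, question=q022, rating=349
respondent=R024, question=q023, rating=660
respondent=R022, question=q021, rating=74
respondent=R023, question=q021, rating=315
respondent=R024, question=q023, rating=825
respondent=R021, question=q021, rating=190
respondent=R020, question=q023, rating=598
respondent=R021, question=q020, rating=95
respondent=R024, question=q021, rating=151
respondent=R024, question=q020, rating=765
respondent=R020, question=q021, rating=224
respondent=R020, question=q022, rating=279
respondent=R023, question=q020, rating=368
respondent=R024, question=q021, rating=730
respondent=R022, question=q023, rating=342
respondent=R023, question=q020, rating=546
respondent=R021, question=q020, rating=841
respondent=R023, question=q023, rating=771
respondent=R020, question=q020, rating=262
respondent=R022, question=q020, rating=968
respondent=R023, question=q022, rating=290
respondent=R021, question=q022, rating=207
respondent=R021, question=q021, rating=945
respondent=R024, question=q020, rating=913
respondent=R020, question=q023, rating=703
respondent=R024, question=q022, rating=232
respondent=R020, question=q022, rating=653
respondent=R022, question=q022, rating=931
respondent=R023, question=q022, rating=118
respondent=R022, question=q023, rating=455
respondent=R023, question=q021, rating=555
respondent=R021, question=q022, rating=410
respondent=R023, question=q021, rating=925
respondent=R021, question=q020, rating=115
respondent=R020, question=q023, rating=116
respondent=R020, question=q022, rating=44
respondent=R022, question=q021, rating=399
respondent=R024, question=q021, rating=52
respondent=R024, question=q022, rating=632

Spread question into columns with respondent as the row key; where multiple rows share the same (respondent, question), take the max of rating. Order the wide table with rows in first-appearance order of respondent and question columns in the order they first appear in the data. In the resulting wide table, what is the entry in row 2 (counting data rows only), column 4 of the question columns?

887

With rows in first-appearance order of respondent, row 2 is respondent=R021. question columns in first-appearance order: q020, q023, q021, q022; column 4 is q022.
Long rows with respondent=R021, question=q022: max(887, 207, 410) = 887.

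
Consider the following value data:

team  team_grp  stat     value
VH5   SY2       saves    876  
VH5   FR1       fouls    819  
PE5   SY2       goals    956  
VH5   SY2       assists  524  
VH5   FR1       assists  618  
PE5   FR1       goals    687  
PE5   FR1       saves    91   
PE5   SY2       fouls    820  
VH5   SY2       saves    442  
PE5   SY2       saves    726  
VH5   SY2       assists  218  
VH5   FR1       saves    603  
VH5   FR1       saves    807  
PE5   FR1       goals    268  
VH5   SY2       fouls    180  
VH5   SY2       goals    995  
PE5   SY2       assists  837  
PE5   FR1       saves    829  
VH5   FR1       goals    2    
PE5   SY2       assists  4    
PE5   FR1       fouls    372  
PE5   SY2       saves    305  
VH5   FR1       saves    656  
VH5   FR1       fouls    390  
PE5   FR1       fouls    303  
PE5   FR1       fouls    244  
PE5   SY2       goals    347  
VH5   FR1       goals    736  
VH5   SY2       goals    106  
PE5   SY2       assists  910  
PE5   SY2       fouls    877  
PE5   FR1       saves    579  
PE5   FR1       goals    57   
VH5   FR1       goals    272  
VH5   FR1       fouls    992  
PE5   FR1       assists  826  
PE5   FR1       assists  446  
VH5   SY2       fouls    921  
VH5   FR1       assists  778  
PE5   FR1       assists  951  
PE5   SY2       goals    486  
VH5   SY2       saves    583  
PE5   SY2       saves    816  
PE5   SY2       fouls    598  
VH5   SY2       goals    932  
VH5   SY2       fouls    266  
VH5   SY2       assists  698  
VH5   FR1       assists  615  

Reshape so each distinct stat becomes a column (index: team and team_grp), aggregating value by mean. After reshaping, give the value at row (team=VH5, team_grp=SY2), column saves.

Rows with team=VH5, team_grp=SY2 and stat=saves: value values are 876, 442, 583.
(876 + 442 + 583) / 3 = 633.67.

633.67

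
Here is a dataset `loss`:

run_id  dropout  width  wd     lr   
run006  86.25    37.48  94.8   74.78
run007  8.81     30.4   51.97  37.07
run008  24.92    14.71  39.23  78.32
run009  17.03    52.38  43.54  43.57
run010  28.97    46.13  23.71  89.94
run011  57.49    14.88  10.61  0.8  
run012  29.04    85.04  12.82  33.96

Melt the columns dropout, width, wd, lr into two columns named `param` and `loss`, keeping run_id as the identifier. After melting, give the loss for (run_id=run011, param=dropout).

Unpivoting turns each (run_id, wide-column) pair into one long row.
The wide cell at row run011, column dropout holds 57.49, so the long row (run011, dropout) has loss=57.49.

57.49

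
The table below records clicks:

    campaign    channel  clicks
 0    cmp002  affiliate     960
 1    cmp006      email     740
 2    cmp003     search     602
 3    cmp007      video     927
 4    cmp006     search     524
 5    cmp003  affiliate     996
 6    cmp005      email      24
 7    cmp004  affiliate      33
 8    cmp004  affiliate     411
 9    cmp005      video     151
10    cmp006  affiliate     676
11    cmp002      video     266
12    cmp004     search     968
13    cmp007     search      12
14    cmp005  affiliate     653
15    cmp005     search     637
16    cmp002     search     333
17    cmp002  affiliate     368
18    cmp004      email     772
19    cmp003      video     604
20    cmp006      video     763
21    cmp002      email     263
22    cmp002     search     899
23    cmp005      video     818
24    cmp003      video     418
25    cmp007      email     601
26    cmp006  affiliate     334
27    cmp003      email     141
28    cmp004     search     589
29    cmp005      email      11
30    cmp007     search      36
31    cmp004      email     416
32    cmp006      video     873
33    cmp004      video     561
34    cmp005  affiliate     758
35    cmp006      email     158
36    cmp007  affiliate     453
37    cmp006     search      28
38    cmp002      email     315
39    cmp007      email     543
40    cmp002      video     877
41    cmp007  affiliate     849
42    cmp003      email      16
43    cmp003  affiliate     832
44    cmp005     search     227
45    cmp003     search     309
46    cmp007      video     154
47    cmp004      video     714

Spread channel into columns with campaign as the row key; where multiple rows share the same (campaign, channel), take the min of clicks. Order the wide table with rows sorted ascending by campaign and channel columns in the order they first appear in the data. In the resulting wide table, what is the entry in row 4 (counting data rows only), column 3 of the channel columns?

227

With rows sorted ascending by campaign, row 4 is campaign=cmp005. channel columns in first-appearance order: affiliate, email, search, video; column 3 is search.
Long rows with campaign=cmp005, channel=search: min(637, 227) = 227.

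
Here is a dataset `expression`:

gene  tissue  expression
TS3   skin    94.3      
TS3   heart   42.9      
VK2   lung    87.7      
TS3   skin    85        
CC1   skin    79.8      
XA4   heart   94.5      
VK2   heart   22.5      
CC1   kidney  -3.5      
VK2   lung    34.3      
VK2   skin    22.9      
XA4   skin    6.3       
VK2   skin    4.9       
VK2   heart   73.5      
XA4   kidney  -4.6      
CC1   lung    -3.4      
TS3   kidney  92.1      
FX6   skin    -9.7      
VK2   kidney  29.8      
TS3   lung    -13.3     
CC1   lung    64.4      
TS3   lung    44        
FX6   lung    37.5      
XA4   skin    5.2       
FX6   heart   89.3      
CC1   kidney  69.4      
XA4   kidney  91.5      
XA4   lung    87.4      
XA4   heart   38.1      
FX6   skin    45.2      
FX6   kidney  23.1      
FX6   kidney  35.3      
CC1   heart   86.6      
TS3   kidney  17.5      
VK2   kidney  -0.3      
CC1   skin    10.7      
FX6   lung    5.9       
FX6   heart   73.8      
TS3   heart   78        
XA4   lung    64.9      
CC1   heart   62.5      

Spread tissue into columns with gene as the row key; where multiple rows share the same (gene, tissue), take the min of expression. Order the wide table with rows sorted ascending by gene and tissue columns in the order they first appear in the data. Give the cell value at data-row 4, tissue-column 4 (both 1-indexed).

-0.3

With rows sorted ascending by gene, row 4 is gene=VK2. tissue columns in first-appearance order: skin, heart, lung, kidney; column 4 is kidney.
Long rows with gene=VK2, tissue=kidney: min(29.8, -0.3) = -0.3.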